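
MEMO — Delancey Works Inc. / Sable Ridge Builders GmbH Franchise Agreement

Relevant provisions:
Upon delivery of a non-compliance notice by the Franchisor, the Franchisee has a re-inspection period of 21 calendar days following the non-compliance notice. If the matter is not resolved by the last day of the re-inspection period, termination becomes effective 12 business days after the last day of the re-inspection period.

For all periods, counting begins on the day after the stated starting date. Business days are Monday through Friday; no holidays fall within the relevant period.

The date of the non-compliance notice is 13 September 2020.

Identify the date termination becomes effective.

The last day of the re-inspection period: 21 calendar days after 13 September 2020 is 4 October 2020.
The date termination becomes effective: 12 business days after Sunday, 4 October 2020, skipping weekends — Oct 5, Oct 6, Oct 7, Oct 8, …, Oct 16, Oct 19, Oct 20 — lands on Tuesday, 20 October 2020.

20 October 2020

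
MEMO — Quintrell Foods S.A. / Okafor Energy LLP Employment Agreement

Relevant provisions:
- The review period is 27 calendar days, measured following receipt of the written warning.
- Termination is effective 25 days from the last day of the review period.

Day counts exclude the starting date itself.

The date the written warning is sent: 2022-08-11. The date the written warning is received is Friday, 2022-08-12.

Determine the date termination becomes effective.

The last day of the review period: 2022-08-12 + 27 days = 2022-09-08.
The date termination becomes effective: 2022-09-08 + 25 days = 2022-10-03.

2022-10-03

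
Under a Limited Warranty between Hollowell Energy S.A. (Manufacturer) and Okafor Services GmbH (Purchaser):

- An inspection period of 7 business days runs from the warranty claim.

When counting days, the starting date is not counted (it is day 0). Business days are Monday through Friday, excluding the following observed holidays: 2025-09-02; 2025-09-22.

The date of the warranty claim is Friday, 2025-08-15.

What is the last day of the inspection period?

The last day of the inspection period: counting 7 business days from Friday, 2025-08-15 (Aug 18, Aug 19, Aug 20, Aug 21, Aug 22, Aug 25, Aug 26, skipping weekends) reaches Tuesday, 2025-08-26.

2025-08-26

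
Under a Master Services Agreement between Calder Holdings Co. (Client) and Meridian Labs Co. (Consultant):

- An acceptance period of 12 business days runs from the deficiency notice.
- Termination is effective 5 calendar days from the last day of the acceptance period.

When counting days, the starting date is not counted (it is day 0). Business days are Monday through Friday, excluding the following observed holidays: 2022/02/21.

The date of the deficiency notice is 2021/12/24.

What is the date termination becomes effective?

The last day of the acceptance period: counting 12 business days from Friday, 2021/12/24 (Dec 27, Dec 28, Dec 29, Dec 30, …, Jan 7, Jan 10, Jan 11, skipping weekends) reaches Tuesday, 2022/01/11.
The date termination becomes effective: 5 calendar days after 2022/01/11 is 2022/01/16.

2022/01/16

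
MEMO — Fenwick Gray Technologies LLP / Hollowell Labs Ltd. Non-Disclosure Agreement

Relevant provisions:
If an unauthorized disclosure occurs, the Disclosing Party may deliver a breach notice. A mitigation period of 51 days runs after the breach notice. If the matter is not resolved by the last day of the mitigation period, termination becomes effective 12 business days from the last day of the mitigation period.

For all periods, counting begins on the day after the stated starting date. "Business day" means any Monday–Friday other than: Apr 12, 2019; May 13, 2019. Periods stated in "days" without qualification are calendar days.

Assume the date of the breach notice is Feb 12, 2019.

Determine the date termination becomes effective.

The last day of the mitigation period: 51 calendar days after Feb 12, 2019 is Apr 4, 2019.
The date termination becomes effective: 12 business days after Thursday, Apr 4, 2019, skipping weekends and the listed holiday on Apr 12 — Apr 5, Apr 8, Apr 9, Apr 10, …, Apr 19, Apr 22, Apr 23 — lands on Tuesday, Apr 23, 2019.

Apr 23, 2019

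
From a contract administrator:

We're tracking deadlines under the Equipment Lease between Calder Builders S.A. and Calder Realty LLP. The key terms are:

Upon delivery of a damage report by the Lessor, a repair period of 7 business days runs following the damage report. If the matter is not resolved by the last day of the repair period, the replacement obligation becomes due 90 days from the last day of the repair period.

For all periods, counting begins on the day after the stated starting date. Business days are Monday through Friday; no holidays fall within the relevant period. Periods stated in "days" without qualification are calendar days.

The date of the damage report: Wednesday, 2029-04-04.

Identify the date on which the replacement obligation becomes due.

2029-07-12

The last day of the repair period: 7 business days after Wednesday, 2029-04-04, skipping weekends — Apr 5, Apr 6, Apr 9, Apr 10, Apr 11, Apr 12, Apr 13 — lands on Friday, 2029-04-13.
The date on which the replacement obligation becomes due: 90 calendar days after 2029-04-13 is 2029-07-12.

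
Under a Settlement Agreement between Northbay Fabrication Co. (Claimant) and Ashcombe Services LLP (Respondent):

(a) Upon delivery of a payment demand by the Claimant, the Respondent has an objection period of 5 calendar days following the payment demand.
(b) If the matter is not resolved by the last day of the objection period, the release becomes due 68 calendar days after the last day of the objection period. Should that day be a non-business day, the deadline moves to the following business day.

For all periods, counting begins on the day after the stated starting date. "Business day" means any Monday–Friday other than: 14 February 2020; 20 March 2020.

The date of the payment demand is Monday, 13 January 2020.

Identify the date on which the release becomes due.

26 March 2020

The last day of the objection period: 5 calendar days after 13 January 2020 is 18 January 2020.
Adding 68 calendar days to 18 January 2020 gives 26 March 2020, which is the date on which the release becomes due. 26 March 2020 is a Thursday and is not a listed holiday, so no roll-forward applies.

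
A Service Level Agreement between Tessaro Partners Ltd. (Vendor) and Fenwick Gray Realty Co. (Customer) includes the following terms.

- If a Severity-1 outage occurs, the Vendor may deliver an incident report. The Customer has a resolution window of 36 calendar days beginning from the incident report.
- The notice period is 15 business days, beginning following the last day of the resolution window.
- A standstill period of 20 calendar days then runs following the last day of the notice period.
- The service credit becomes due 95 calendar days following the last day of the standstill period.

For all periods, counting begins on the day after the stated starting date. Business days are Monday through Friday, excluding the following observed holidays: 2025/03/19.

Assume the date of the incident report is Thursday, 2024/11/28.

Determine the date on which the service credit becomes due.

2025/05/19

Adding 36 calendar days to 2024/11/28 gives 2025/01/03, which is the last day of the resolution window.
The last day of the notice period: counting 15 business days from Friday, 2025/01/03 (Jan 6, Jan 7, Jan 8, Jan 9, …, Jan 22, Jan 23, Jan 24, skipping weekends) reaches Friday, 2025/01/24.
Adding 20 calendar days to 2025/01/24 gives 2025/02/13, which is the last day of the standstill period.
The date on which the service credit becomes due: 2025/02/13 + 95 days = 2025/05/19.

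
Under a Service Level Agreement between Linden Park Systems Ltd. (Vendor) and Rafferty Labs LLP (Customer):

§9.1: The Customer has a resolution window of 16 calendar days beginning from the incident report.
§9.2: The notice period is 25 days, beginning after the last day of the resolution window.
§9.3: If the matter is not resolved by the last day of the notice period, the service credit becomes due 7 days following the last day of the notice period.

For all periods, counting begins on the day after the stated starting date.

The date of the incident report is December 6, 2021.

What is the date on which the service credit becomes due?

The last day of the resolution window: 16 calendar days after December 6, 2021 is December 22, 2021.
The last day of the notice period: December 22, 2021 + 25 days = January 16, 2022.
The date on which the service credit becomes due: January 16, 2022 + 7 days = January 23, 2022.

January 23, 2022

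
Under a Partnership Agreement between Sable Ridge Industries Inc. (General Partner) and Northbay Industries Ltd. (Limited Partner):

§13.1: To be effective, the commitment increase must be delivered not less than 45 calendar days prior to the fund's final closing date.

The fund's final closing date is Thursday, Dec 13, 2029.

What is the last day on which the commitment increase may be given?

Oct 29, 2029

Dec 13, 2029 minus 45 days is Oct 29, 2029.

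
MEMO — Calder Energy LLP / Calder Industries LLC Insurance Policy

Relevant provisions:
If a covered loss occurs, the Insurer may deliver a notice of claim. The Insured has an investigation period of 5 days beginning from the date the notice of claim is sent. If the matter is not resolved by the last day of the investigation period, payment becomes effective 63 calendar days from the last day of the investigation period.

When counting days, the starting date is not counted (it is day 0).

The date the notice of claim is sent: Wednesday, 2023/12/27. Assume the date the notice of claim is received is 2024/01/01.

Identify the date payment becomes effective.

2024/03/04

The last day of the investigation period: 2023/12/27 + 5 days = 2024/01/01.
Adding 63 calendar days to 2024/01/01 gives 2024/03/04, which is the date payment becomes effective.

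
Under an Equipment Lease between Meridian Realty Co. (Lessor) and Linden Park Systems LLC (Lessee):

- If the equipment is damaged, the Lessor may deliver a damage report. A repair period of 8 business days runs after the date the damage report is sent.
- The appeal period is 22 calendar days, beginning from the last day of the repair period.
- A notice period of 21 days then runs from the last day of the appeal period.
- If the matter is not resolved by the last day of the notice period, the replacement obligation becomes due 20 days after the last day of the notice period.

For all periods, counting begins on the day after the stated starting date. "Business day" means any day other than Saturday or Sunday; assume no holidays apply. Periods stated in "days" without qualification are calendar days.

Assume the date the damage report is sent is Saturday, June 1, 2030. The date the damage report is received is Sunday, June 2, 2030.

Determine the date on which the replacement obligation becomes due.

The last day of the repair period: counting 8 business days from Saturday, June 1, 2030 (Jun 3, Jun 4, Jun 5, Jun 6, Jun 7, Jun 10, Jun 11, Jun 12, skipping weekends) reaches Wednesday, June 12, 2030.
Adding 22 calendar days to June 12, 2030 gives July 4, 2030, which is the last day of the appeal period.
The last day of the notice period: July 4, 2030 + 21 days = July 25, 2030.
The date on which the replacement obligation becomes due: July 25, 2030 + 20 days = August 14, 2030.

August 14, 2030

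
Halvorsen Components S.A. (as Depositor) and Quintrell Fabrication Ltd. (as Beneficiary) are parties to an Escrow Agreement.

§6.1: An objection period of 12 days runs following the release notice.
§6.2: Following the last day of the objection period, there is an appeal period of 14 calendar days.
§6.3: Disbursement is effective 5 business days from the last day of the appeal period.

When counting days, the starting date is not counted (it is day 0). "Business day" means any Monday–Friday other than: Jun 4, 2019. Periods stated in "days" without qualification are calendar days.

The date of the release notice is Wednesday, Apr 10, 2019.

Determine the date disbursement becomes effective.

The last day of the objection period: Apr 10, 2019 + 12 days = Apr 22, 2019.
The last day of the appeal period: 14 calendar days after Apr 22, 2019 is May 6, 2019.
From Monday, May 6, 2019, 5 business days (May 7, May 8, May 9, May 10, May 13, skipping weekends) brings us to Monday, May 13, 2019, which is the date disbursement becomes effective.

May 13, 2019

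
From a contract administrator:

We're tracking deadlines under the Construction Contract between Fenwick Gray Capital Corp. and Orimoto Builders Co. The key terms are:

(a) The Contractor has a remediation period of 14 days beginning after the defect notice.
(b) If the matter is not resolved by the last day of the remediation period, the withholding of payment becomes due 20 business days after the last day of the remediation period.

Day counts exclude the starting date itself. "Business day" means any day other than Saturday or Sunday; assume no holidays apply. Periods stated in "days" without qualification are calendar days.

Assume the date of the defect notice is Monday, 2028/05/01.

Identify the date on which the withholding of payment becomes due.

The last day of the remediation period: 14 calendar days after 2028/05/01 is 2028/05/15.
From Monday, 2028/05/15, 20 business days (May 16, May 17, May 18, May 19, …, Jun 8, Jun 9, Jun 12, skipping weekends) brings us to Monday, 2028/06/12, which is the date on which the withholding of payment becomes due.

2028/06/12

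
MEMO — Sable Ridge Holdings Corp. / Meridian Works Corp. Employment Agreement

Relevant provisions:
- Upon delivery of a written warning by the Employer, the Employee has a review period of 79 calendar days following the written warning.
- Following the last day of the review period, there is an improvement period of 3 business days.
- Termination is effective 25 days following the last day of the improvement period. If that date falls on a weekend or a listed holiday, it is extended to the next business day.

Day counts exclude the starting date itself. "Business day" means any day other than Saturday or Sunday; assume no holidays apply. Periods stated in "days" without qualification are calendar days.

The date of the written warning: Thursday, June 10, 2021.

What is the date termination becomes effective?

The last day of the review period: 79 calendar days after June 10, 2021 is August 28, 2021.
The last day of the improvement period: counting 3 business days from Saturday, August 28, 2021 (Aug 30, Aug 31, Sep 1, skipping weekends) reaches Wednesday, September 1, 2021.
Adding 25 calendar days to September 1, 2021 gives September 26, 2021, which is the date termination becomes effective. That falls on a Sunday, so it rolls to the next business day, Monday, September 27, 2021.

September 27, 2021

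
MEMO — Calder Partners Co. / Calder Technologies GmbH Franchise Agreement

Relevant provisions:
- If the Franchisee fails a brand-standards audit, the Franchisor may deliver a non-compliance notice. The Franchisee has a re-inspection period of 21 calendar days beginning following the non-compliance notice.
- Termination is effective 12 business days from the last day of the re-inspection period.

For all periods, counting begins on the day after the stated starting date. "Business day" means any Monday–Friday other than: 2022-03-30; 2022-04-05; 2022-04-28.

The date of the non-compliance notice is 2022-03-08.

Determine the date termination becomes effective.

2022-04-18

Adding 21 calendar days to 2022-03-08 gives 2022-03-29, which is the last day of the re-inspection period.
The date termination becomes effective: 12 business days after Tuesday, 2022-03-29, skipping weekends and the listed holidays on Mar 30, Apr 5 — Mar 31, Apr 1, Apr 4, Apr 6, …, Apr 14, Apr 15, Apr 18 — lands on Monday, 2022-04-18.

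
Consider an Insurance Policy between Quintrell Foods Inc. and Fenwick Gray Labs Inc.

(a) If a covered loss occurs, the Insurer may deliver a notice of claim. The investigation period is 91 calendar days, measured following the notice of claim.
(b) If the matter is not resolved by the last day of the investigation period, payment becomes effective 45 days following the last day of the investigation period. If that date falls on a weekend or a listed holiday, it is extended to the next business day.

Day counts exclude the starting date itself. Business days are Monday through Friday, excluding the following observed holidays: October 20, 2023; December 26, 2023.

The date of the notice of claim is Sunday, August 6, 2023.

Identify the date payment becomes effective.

December 20, 2023

Adding 91 calendar days to August 6, 2023 gives November 5, 2023, which is the last day of the investigation period.
The date payment becomes effective: November 5, 2023 + 45 days = December 20, 2023. December 20, 2023 is a Wednesday and is not a listed holiday, so no roll-forward applies.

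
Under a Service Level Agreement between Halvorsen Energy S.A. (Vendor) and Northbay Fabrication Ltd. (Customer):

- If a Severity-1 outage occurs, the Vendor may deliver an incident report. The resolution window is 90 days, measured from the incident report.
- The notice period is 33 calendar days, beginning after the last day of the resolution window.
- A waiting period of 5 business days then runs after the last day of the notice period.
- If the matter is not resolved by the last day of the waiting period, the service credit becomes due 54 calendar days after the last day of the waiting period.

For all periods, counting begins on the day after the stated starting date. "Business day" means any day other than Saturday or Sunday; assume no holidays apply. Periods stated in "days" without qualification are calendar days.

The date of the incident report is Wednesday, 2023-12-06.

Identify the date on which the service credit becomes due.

The last day of the resolution window: 90 calendar days after 2023-12-06 is 2024-03-05.
The last day of the notice period: 2024-03-05 + 33 days = 2024-04-07.
From Sunday, 2024-04-07, 5 business days (Apr 8, Apr 9, Apr 10, Apr 11, Apr 12, skipping weekends) brings us to Friday, 2024-04-12, which is the last day of the waiting period.
The date on which the service credit becomes due: 2024-04-12 + 54 days = 2024-06-05.

2024-06-05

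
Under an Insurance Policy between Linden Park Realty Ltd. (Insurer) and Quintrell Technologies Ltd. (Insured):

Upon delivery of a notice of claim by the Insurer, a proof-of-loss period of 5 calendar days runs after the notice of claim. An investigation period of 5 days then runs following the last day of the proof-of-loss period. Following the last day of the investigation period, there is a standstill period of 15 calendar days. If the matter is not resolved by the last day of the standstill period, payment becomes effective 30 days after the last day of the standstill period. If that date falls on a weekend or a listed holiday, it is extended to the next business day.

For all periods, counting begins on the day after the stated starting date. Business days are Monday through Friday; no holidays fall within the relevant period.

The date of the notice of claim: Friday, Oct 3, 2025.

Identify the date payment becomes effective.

Adding 5 calendar days to Oct 3, 2025 gives Oct 8, 2025, which is the last day of the proof-of-loss period.
The last day of the investigation period: Oct 8, 2025 + 5 days = Oct 13, 2025.
The last day of the standstill period: Oct 13, 2025 + 15 days = Oct 28, 2025.
Adding 30 calendar days to Oct 28, 2025 gives Nov 27, 2025, which is the date payment becomes effective. Nov 27, 2025 is a Thursday, so no roll-forward applies.

Nov 27, 2025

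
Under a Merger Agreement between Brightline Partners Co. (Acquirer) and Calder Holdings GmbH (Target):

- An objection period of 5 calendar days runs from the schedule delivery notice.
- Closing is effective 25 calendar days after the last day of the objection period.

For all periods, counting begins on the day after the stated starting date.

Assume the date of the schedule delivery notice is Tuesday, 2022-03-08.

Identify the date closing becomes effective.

Adding 5 calendar days to 2022-03-08 gives 2022-03-13, which is the last day of the objection period.
The date closing becomes effective: 25 calendar days after 2022-03-13 is 2022-04-07.

2022-04-07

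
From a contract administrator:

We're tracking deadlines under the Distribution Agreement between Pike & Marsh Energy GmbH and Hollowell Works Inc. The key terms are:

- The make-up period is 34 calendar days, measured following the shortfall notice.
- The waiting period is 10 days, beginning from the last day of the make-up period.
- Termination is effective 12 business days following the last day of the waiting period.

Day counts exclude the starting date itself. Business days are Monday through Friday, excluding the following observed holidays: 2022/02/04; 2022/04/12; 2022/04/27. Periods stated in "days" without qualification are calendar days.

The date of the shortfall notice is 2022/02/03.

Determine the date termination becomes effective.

The last day of the make-up period: 2022/02/03 + 34 days = 2022/03/09.
Adding 10 calendar days to 2022/03/09 gives 2022/03/19, which is the last day of the waiting period.
From Saturday, 2022/03/19, 12 business days (Mar 21, Mar 22, Mar 23, Mar 24, …, Apr 1, Apr 4, Apr 5, skipping weekends) brings us to Tuesday, 2022/04/05, which is the date termination becomes effective.

2022/04/05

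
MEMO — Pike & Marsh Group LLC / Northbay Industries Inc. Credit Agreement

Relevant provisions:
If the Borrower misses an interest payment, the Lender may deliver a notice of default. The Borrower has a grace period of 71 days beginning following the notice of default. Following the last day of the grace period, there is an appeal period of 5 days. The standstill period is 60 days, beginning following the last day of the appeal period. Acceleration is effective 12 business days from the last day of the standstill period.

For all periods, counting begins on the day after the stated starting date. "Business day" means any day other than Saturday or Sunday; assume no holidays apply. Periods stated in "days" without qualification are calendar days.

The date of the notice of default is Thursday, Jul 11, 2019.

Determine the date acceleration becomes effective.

The last day of the grace period: Jul 11, 2019 + 71 days = Sep 20, 2019.
Adding 5 calendar days to Sep 20, 2019 gives Sep 25, 2019, which is the last day of the appeal period.
The last day of the standstill period: 60 calendar days after Sep 25, 2019 is Nov 24, 2019.
The date acceleration becomes effective: counting 12 business days from Sunday, Nov 24, 2019 (Nov 25, Nov 26, Nov 27, Nov 28, …, Dec 6, Dec 9, Dec 10, skipping weekends) reaches Tuesday, Dec 10, 2019.

Dec 10, 2019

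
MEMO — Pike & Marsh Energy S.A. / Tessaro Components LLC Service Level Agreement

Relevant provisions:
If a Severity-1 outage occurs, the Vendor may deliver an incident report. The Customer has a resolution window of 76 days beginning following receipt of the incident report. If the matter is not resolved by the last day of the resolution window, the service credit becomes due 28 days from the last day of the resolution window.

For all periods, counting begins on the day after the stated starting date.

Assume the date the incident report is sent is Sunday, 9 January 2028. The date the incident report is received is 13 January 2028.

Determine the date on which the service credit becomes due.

The last day of the resolution window: 76 calendar days after 13 January 2028 is 29 March 2028.
The date on which the service credit becomes due: 29 March 2028 + 28 days = 26 April 2028.

26 April 2028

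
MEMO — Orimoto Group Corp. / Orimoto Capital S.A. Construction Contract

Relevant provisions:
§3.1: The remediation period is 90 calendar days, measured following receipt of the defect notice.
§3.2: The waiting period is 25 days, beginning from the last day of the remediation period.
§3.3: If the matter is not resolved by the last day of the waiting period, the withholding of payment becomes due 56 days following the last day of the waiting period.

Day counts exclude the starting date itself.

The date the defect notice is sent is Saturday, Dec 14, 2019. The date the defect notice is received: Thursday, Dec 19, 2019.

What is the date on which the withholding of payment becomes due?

The last day of the remediation period: 90 calendar days after Dec 19, 2019 is Mar 18, 2020.
Adding 25 calendar days to Mar 18, 2020 gives Apr 12, 2020, which is the last day of the waiting period.
Adding 56 calendar days to Apr 12, 2020 gives Jun 7, 2020, which is the date on which the withholding of payment becomes due.

Jun 7, 2020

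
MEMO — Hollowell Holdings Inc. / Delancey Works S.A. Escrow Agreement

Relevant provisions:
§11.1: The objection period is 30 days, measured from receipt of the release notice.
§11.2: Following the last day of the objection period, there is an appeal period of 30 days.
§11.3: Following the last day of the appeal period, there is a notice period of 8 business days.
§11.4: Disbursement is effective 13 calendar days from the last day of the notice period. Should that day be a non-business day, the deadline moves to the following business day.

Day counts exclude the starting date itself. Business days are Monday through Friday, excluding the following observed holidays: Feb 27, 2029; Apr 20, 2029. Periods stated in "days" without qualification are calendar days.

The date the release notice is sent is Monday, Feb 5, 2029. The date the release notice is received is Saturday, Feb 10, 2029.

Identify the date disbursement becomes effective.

The last day of the objection period: 30 calendar days after Feb 10, 2029 is Mar 12, 2029.
The last day of the appeal period: 30 calendar days after Mar 12, 2029 is Apr 11, 2029.
The last day of the notice period: counting 8 business days from Wednesday, Apr 11, 2029 (Apr 12, Apr 13, Apr 16, Apr 17, Apr 18, Apr 19, Apr 23, Apr 24, skipping weekends and the listed holiday on Apr 20) reaches Tuesday, Apr 24, 2029.
The date disbursement becomes effective: Apr 24, 2029 + 13 days = May 7, 2029. May 7, 2029 is a Monday and is not a listed holiday, so no roll-forward applies.

May 7, 2029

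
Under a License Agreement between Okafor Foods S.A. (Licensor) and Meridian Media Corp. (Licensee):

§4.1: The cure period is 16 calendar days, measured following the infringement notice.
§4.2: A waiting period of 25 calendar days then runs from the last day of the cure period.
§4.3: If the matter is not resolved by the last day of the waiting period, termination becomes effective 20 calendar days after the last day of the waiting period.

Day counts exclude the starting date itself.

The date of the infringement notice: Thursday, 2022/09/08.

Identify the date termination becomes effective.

Adding 16 calendar days to 2022/09/08 gives 2022/09/24, which is the last day of the cure period.
The last day of the waiting period: 2022/09/24 + 25 days = 2022/10/19.
The date termination becomes effective: 20 calendar days after 2022/10/19 is 2022/11/08.

2022/11/08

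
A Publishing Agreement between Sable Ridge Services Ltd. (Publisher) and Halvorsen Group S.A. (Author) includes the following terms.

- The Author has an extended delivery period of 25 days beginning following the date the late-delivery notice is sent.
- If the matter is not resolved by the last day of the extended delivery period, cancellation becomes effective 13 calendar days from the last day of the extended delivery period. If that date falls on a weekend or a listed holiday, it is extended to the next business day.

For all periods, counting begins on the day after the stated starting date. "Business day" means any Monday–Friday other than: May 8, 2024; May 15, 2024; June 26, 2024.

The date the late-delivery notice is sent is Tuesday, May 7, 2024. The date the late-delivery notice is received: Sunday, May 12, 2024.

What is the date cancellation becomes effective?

June 14, 2024

The last day of the extended delivery period: 25 calendar days after May 7, 2024 is June 1, 2024.
Adding 13 calendar days to June 1, 2024 gives June 14, 2024, which is the date cancellation becomes effective. June 14, 2024 is a Friday and is not a listed holiday, so no roll-forward applies.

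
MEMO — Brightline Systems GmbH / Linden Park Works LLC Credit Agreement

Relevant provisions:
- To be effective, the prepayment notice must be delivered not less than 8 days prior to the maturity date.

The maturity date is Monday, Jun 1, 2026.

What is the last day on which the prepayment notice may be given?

Jun 1, 2026 minus 8 days is May 24, 2026.

May 24, 2026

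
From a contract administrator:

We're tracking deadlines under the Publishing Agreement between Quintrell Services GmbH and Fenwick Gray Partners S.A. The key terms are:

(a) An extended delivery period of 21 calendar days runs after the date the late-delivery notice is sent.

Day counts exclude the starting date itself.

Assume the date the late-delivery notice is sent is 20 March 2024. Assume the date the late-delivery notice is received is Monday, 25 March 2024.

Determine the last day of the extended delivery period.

10 April 2024

The last day of the extended delivery period: 20 March 2024 + 21 days = 10 April 2024.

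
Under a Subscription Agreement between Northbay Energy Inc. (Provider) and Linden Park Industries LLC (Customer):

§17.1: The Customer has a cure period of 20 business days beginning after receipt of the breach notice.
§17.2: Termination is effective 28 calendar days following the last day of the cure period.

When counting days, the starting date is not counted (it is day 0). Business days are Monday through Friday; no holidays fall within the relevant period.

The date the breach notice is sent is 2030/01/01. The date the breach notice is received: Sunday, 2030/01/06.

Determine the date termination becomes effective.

2030/03/01

The last day of the cure period: 20 business days after Sunday, 2030/01/06, skipping weekends — Jan 7, Jan 8, Jan 9, Jan 10, …, Jan 30, Jan 31, Feb 1 — lands on Friday, 2030/02/01.
The date termination becomes effective: 28 calendar days after 2030/02/01 is 2030/03/01.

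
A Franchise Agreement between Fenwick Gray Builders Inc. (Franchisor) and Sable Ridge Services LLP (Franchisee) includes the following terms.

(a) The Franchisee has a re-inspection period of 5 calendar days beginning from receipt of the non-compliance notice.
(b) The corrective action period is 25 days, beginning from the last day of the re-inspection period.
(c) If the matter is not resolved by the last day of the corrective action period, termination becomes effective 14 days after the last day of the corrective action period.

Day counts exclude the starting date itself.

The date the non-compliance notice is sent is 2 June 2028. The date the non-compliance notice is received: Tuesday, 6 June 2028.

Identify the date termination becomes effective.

20 July 2028

The last day of the re-inspection period: 6 June 2028 + 5 days = 11 June 2028.
Adding 25 calendar days to 11 June 2028 gives 6 July 2028, which is the last day of the corrective action period.
The date termination becomes effective: 6 July 2028 + 14 days = 20 July 2028.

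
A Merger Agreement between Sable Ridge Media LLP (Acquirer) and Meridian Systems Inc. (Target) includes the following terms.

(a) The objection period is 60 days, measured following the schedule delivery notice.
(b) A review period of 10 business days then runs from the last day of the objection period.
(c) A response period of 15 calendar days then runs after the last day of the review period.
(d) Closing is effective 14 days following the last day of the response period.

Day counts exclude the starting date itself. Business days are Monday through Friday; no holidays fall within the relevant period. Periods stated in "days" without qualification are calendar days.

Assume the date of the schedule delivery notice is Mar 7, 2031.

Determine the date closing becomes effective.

The last day of the objection period: Mar 7, 2031 + 60 days = May 6, 2031.
The last day of the review period: 10 business days after Tuesday, May 6, 2031, skipping weekends — May 7, May 8, May 9, May 12, May 13, May 14, May 15, May 16, May 19, May 20 — lands on Tuesday, May 20, 2031.
Adding 15 calendar days to May 20, 2031 gives Jun 4, 2031, which is the last day of the response period.
Adding 14 calendar days to Jun 4, 2031 gives Jun 18, 2031, which is the date closing becomes effective.

Jun 18, 2031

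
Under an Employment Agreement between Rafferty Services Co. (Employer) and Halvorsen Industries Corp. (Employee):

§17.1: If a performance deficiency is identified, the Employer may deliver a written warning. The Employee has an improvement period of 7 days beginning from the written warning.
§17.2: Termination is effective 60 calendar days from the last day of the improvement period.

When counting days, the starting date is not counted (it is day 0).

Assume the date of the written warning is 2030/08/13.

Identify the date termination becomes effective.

2030/10/19

The last day of the improvement period: 2030/08/13 + 7 days = 2030/08/20.
The date termination becomes effective: 2030/08/20 + 60 days = 2030/10/19.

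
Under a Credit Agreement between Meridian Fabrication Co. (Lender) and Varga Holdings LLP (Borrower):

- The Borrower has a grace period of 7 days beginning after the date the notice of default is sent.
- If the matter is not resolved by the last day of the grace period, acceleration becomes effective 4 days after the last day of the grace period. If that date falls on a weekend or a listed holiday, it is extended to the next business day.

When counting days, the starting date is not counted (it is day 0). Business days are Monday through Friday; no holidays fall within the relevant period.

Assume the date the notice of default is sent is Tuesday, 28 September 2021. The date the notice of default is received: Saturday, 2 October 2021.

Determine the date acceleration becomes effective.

Adding 7 calendar days to 28 September 2021 gives 5 October 2021, which is the last day of the grace period.
The date acceleration becomes effective: 5 October 2021 + 4 days = 9 October 2021. That falls on a Saturday, so it rolls to the next business day, Monday, 11 October 2021.

11 October 2021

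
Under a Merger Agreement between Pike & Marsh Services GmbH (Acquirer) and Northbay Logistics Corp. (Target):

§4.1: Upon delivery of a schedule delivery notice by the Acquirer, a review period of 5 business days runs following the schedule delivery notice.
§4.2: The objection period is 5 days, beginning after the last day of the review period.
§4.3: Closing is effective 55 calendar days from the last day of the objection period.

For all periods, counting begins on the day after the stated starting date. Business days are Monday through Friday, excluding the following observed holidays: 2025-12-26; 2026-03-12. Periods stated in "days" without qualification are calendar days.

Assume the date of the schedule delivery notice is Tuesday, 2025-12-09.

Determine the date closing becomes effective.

From Tuesday, 2025-12-09, 5 business days (Dec 10, Dec 11, Dec 12, Dec 15, Dec 16, skipping weekends) brings us to Tuesday, 2025-12-16, which is the last day of the review period.
Adding 5 calendar days to 2025-12-16 gives 2025-12-21, which is the last day of the objection period.
The date closing becomes effective: 2025-12-21 + 55 days = 2026-02-14.

2026-02-14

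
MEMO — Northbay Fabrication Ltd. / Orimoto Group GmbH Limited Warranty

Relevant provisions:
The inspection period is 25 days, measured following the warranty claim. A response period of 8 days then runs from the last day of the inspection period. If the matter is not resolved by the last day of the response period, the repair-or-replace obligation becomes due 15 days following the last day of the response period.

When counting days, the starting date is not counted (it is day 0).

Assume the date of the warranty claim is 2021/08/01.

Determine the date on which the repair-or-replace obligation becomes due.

The last day of the inspection period: 2021/08/01 + 25 days = 2021/08/26.
The last day of the response period: 8 calendar days after 2021/08/26 is 2021/09/03.
The date on which the repair-or-replace obligation becomes due: 2021/09/03 + 15 days = 2021/09/18.

2021/09/18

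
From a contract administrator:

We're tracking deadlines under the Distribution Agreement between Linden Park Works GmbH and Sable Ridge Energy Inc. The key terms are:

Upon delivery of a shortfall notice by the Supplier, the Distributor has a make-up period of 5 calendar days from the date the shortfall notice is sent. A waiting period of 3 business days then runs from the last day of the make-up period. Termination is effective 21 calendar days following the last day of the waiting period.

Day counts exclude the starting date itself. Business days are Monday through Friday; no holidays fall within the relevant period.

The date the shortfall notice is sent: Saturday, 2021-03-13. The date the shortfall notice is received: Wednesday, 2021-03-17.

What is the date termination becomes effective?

Adding 5 calendar days to 2021-03-13 gives 2021-03-18, which is the last day of the make-up period.
The last day of the waiting period: counting 3 business days from Thursday, 2021-03-18 (Mar 19, Mar 22, Mar 23, skipping weekends) reaches Tuesday, 2021-03-23.
The date termination becomes effective: 21 calendar days after 2021-03-23 is 2021-04-13.

2021-04-13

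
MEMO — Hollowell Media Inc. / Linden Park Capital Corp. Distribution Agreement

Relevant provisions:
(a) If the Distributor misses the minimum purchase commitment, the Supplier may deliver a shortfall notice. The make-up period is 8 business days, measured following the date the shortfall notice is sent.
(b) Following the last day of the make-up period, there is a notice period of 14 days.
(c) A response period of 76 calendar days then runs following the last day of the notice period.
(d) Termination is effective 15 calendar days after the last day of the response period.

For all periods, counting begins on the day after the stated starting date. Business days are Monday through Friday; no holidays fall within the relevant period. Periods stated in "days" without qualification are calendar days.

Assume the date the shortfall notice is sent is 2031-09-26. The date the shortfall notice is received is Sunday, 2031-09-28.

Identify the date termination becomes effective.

2032-01-21

The last day of the make-up period: 8 business days after Friday, 2031-09-26, skipping weekends — Sep 29, Sep 30, Oct 1, Oct 2, Oct 3, Oct 6, Oct 7, Oct 8 — lands on Wednesday, 2031-10-08.
Adding 14 calendar days to 2031-10-08 gives 2031-10-22, which is the last day of the notice period.
Adding 76 calendar days to 2031-10-22 gives 2032-01-06, which is the last day of the response period.
Adding 15 calendar days to 2032-01-06 gives 2032-01-21, which is the date termination becomes effective.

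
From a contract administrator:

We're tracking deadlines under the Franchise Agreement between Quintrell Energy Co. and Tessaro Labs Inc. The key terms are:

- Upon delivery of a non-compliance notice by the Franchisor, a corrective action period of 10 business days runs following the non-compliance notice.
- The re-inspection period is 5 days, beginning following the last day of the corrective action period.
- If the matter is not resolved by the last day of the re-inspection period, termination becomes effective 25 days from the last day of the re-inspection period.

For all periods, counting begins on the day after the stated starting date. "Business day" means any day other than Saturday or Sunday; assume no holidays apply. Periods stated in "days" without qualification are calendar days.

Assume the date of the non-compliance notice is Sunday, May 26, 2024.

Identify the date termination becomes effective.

The last day of the corrective action period: counting 10 business days from Sunday, May 26, 2024 (May 27, May 28, May 29, May 30, May 31, Jun 3, Jun 4, Jun 5, Jun 6, Jun 7, skipping weekends) reaches Friday, Jun 7, 2024.
The last day of the re-inspection period: Jun 7, 2024 + 5 days = Jun 12, 2024.
Adding 25 calendar days to Jun 12, 2024 gives Jul 7, 2024, which is the date termination becomes effective.

Jul 7, 2024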